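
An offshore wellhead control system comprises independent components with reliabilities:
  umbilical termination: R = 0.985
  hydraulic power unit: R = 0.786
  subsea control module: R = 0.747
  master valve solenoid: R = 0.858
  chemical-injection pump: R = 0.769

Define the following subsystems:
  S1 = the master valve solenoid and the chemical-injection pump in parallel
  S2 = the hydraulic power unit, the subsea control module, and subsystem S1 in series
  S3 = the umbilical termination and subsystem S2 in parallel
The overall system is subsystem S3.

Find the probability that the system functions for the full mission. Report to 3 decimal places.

0.994

Parallel (master valve solenoid and chemical-injection pump): 1 − (1 − 0.85800)(1 − 0.76900) = 0.96720
Series (hydraulic power unit, subsea control module, and [0.96720]): 0.78600 × 0.74700 × 0.96720 = 0.56788
Parallel (umbilical termination and [0.56788]): 1 − (1 − 0.98500)(1 − 0.56788) = 0.994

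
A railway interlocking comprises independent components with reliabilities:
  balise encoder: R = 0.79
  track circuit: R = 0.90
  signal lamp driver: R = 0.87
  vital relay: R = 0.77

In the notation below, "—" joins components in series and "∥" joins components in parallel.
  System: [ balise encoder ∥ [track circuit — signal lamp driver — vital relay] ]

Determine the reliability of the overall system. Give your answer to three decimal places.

0.917

Series (track circuit, signal lamp driver, and vital relay): 0.90000 × 0.87000 × 0.77000 = 0.60291
Parallel (balise encoder and [0.60291]): 1 − (1 − 0.79000)(1 − 0.60291) = 0.917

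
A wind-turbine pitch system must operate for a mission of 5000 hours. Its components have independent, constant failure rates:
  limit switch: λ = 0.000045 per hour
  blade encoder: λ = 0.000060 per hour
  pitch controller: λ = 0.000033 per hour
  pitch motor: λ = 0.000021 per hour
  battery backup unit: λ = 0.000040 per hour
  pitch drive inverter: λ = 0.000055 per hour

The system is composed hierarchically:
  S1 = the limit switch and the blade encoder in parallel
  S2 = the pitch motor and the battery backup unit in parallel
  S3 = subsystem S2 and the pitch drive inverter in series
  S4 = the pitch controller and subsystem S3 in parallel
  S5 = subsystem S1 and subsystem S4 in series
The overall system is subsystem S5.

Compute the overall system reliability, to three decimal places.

0.911

R(limit switch) = exp(−0.000045 × 5000) = 0.79852
R(blade encoder) = exp(−0.000060 × 5000) = 0.74082
R(pitch controller) = exp(−0.000033 × 5000) = 0.84789
R(pitch motor) = exp(−0.000021 × 5000) = 0.90032
R(battery backup unit) = exp(−0.000040 × 5000) = 0.81873
R(pitch drive inverter) = exp(−0.000055 × 5000) = 0.75957
Parallel (limit switch and blade encoder): 1 − (1 − 0.79852)(1 − 0.74082) = 0.94778
Parallel (pitch motor and battery backup unit): 1 − (1 − 0.90032)(1 − 0.81873) = 0.98193
Series ([0.98193] and pitch drive inverter): 0.98193 × 0.75957 = 0.74584
Parallel (pitch controller and [0.74584]): 1 − (1 − 0.84789)(1 − 0.74584) = 0.96134
Series ([0.94778] and [0.96134]): 0.94778 × 0.96134 = 0.911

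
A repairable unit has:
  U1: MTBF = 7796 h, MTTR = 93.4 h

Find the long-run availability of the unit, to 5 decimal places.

A(U1) = MTBF/(MTBF+MTTR) = 7796/(7796+93.4) = 0.98816

0.98816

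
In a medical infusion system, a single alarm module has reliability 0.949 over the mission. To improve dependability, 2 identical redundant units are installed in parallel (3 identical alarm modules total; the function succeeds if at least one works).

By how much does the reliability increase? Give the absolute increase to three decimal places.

R_before = 0.949
R_after = 1 − (1 − 0.949)^3 = 1.000
ΔR = 1.000 − 0.949 = 0.051

0.051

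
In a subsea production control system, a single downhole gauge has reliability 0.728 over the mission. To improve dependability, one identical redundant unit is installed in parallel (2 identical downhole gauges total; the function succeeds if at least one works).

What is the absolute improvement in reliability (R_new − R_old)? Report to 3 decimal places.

0.198

R_before = 0.728
R_after = 1 − (1 − 0.728)^2 = 0.926
ΔR = 0.926 − 0.728 = 0.198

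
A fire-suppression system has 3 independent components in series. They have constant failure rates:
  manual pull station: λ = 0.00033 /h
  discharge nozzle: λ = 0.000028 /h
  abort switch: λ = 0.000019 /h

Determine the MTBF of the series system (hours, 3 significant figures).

2650

Series of exponential components: λ_sys = Σ λ_i
λ_sys = 0.00033 + 0.000028 + 0.000019 = 3.7700e-04 /h
MTBF = 1 / λ_sys = 2650 h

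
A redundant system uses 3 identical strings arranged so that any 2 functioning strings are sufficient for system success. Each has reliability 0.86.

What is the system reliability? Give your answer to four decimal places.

0.9467

R = Σ_{i=2}^{3} C(3,i) p^i (1−p)^{3−i} with p = 0.86
C(3,2)·0.86^2·0.14^1 = 0.310632
C(3,3)·0.86^3·0.14^0 = 0.636056
Sum = 0.9467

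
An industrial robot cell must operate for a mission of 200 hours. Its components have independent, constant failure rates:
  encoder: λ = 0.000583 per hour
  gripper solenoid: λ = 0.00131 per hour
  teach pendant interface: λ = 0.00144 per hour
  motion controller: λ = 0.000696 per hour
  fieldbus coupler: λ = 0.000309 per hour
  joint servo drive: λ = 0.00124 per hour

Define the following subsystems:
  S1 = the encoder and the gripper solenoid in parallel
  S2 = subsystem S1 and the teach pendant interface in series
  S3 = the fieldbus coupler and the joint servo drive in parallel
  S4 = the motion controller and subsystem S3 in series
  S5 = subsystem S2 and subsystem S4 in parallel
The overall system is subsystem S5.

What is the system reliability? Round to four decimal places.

0.9619

R(encoder) = exp(−0.000583 × 200) = 0.889941
R(gripper solenoid) = exp(−0.00131 × 200) = 0.769511
R(teach pendant interface) = exp(−0.00144 × 200) = 0.749762
R(motion controller) = exp(−0.000696 × 200) = 0.870054
R(fieldbus coupler) = exp(−0.000309 × 200) = 0.940071
R(joint servo drive) = exp(−0.00124 × 200) = 0.780360
Parallel (encoder and gripper solenoid): 1 − (1 − 0.889941)(1 − 0.769511) = 0.974633
Series ([0.974633] and teach pendant interface): 0.974633 × 0.749762 = 0.730743
Parallel (fieldbus coupler and joint servo drive): 1 − (1 − 0.940071)(1 − 0.780360) = 0.986837
Series (motion controller and [0.986837]): 0.870054 × 0.986837 = 0.858601
Parallel ([0.730743] and [0.858601]): 1 − (1 − 0.730743)(1 − 0.858601) = 0.9619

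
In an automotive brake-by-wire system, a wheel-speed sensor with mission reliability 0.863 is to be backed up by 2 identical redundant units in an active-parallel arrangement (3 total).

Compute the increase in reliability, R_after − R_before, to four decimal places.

0.1344

R_before = 0.863
R_after = 1 − (1 − 0.863)^3 = 0.9974
ΔR = 0.9974 − 0.863 = 0.1344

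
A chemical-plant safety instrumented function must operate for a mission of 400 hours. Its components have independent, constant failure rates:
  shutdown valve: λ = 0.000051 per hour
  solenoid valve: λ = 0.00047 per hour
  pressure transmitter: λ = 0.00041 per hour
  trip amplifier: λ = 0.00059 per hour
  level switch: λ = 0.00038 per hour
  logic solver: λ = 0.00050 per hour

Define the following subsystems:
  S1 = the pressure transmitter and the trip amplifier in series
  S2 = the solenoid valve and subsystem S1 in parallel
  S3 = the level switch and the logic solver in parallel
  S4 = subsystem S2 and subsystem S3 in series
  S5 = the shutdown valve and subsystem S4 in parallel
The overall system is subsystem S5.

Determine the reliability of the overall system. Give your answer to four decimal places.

0.9984

R(shutdown valve) = exp(−0.000051 × 400) = 0.979807
R(solenoid valve) = exp(−0.00047 × 400) = 0.828615
R(pressure transmitter) = exp(−0.00041 × 400) = 0.848742
R(trip amplifier) = exp(−0.00059 × 400) = 0.789781
R(level switch) = exp(−0.00038 × 400) = 0.858988
R(logic solver) = exp(−0.00050 × 400) = 0.818731
Series (pressure transmitter and trip amplifier): 0.848742 × 0.789781 = 0.670320
Parallel (solenoid valve and [0.670320]): 1 − (1 − 0.828615)(1 − 0.670320) = 0.943498
Parallel (level switch and logic solver): 1 − (1 − 0.858988)(1 − 0.818731) = 0.974439
Series ([0.943498] and [0.974439]): 0.943498 × 0.974439 = 0.919381
Parallel (shutdown valve and [0.919381]): 1 − (1 − 0.979807)(1 − 0.919381) = 0.9984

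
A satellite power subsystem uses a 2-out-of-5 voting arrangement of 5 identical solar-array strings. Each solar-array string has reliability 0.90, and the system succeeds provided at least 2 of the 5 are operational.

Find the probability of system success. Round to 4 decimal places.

R = Σ_{i=2}^{5} C(5,i) p^i (1−p)^{5−i} with p = 0.90
C(5,2)·0.90^2·0.10^3 = 0.008100
C(5,3)·0.90^3·0.10^2 = 0.072900
C(5,4)·0.90^4·0.10^1 = 0.328050
C(5,5)·0.90^5·0.10^0 = 0.590490
Sum = 0.9995

0.9995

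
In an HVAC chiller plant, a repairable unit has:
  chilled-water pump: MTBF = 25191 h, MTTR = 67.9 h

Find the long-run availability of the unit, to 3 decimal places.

0.997

A(chilled-water pump) = MTBF/(MTBF+MTTR) = 25191/(25191+67.9) = 0.997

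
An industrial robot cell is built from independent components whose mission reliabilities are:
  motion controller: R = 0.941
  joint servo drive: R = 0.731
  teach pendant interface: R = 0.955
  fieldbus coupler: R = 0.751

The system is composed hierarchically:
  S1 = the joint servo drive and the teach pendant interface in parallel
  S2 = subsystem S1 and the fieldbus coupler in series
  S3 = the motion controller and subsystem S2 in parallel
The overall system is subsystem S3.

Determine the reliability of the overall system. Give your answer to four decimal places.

0.9848

Parallel (joint servo drive and teach pendant interface): 1 − (1 − 0.731000)(1 − 0.955000) = 0.987895
Series ([0.987895] and fieldbus coupler): 0.987895 × 0.751000 = 0.741909
Parallel (motion controller and [0.741909]): 1 − (1 − 0.941000)(1 − 0.741909) = 0.9848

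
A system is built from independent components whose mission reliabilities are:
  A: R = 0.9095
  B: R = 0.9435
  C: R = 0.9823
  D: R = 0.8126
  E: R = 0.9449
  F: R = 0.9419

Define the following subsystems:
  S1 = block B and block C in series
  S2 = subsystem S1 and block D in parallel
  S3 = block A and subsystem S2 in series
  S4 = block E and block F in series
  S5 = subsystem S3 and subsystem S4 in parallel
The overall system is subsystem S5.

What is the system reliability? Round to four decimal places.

0.9887

Series (B and C): 0.943500 × 0.982300 = 0.926800
Parallel ([0.926800] and D): 1 − (1 − 0.926800)(1 − 0.812600) = 0.986282
Series (A and [0.986282]): 0.909500 × 0.986282 = 0.897023
Series (E and F): 0.944900 × 0.941900 = 0.890001
Parallel ([0.897023] and [0.890001]): 1 − (1 − 0.897023)(1 − 0.890001) = 0.9887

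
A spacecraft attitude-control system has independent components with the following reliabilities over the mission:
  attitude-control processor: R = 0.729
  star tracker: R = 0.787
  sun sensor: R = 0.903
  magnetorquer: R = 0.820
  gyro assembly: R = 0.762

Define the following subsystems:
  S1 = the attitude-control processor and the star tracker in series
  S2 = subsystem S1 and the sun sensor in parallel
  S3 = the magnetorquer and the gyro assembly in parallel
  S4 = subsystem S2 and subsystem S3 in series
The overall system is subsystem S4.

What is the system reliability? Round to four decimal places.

Series (attitude-control processor and star tracker): 0.729000 × 0.787000 = 0.573723
Parallel ([0.573723] and sun sensor): 1 − (1 − 0.573723)(1 − 0.903000) = 0.958651
Parallel (magnetorquer and gyro assembly): 1 − (1 − 0.820000)(1 − 0.762000) = 0.957160
Series ([0.958651] and [0.957160]): 0.958651 × 0.957160 = 0.9176

0.9176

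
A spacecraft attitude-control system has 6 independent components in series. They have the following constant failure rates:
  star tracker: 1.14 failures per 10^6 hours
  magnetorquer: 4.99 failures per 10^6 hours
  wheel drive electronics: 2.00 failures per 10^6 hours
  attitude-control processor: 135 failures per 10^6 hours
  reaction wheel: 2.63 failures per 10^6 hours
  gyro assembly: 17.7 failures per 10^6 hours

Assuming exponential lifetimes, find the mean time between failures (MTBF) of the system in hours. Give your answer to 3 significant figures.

Series of exponential components: λ_sys = Σ λ_i
λ_sys = 0.00000114 + 0.00000499 + 0.00000200 + 0.000135 + 0.00000263 + 0.0000177 = 1.6346e-04 /h
MTBF = 1 / λ_sys = 6120 h

6120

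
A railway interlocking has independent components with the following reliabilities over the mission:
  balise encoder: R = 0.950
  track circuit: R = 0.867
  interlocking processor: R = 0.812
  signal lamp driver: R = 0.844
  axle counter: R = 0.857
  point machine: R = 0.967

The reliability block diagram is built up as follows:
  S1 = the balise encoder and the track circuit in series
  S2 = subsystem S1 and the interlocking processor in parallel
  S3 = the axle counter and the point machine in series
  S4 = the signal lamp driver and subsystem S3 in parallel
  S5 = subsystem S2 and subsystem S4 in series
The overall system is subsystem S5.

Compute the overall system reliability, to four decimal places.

0.9410

Series (balise encoder and track circuit): 0.950000 × 0.867000 = 0.823650
Parallel ([0.823650] and interlocking processor): 1 − (1 − 0.823650)(1 − 0.812000) = 0.966846
Series (axle counter and point machine): 0.857000 × 0.967000 = 0.828719
Parallel (signal lamp driver and [0.828719]): 1 − (1 − 0.844000)(1 − 0.828719) = 0.973280
Series ([0.966846] and [0.973280]): 0.966846 × 0.973280 = 0.9410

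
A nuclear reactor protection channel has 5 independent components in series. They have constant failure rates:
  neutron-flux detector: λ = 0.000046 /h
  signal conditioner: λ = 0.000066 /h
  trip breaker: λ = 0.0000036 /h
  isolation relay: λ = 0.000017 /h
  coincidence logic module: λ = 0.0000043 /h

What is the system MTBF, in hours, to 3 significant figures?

Series of exponential components: λ_sys = Σ λ_i
λ_sys = 0.000046 + 0.000066 + 0.0000036 + 0.000017 + 0.0000043 = 1.3690e-04 /h
MTBF = 1 / λ_sys = 7300 h

7300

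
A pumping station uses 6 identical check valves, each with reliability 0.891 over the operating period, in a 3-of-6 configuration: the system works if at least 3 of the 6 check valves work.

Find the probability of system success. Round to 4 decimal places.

R = Σ_{i=3}^{6} C(6,i) p^i (1−p)^{6−i} with p = 0.891
C(6,3)·0.891^3·0.109^3 = 0.018321
C(6,4)·0.891^4·0.109^2 = 0.112319
C(6,5)·0.891^5·0.109^1 = 0.367254
C(6,6)·0.891^6·0.109^0 = 0.500341
Sum = 0.9982

0.9982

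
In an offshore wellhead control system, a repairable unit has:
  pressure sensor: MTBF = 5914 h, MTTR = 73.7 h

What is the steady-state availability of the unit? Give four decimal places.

A(pressure sensor) = MTBF/(MTBF+MTTR) = 5914/(5914+73.7) = 0.9877

0.9877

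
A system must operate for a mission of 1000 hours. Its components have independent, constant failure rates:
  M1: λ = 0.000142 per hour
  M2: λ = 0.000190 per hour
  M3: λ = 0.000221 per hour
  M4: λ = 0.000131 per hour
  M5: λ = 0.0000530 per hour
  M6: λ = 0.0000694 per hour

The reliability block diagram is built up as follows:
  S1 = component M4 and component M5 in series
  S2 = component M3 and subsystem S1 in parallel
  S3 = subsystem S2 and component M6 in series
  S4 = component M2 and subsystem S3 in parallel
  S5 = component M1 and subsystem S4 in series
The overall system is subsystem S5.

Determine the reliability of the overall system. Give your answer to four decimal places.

0.8529

R(M1) = exp(−0.000142 × 1000) = 0.867621
R(M2) = exp(−0.000190 × 1000) = 0.826959
R(M3) = exp(−0.000221 × 1000) = 0.801717
R(M4) = exp(−0.000131 × 1000) = 0.877218
R(M5) = exp(−0.0000530 × 1000) = 0.948380
R(M6) = exp(−0.0000694 × 1000) = 0.932953
Series (M4 and M5): 0.877218 × 0.948380 = 0.831936
Parallel (M3 and [0.831936]): 1 − (1 − 0.801717)(1 − 0.831936) = 0.966676
Series ([0.966676] and M6): 0.966676 × 0.932953 = 0.901863
Parallel (M2 and [0.901863]): 1 − (1 − 0.826959)(1 − 0.901863) = 0.983018
Series (M1 and [0.983018]): 0.867621 × 0.983018 = 0.8529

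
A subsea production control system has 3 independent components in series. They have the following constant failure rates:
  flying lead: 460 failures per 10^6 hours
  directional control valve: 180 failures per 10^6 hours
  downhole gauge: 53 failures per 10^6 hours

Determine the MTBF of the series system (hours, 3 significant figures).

1440

Series of exponential components: λ_sys = Σ λ_i
λ_sys = 0.00046 + 0.00018 + 0.000053 = 6.9300e-04 /h
MTBF = 1 / λ_sys = 1440 h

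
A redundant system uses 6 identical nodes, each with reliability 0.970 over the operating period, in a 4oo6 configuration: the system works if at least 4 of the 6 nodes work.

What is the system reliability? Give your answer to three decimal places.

R = Σ_{i=4}^{6} C(6,i) p^i (1−p)^{6−i} with p = 0.970
C(6,4)·0.970^4·0.030^2 = 0.01195
C(6,5)·0.970^5·0.030^1 = 0.15457
C(6,6)·0.970^6·0.030^0 = 0.83297
Sum = 0.999

0.999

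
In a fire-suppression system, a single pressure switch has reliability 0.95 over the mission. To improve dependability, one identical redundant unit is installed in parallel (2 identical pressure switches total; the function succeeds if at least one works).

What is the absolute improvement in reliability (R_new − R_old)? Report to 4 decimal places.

0.0475

R_before = 0.95
R_after = 1 − (1 − 0.95)^2 = 0.9975
ΔR = 0.9975 − 0.95 = 0.0475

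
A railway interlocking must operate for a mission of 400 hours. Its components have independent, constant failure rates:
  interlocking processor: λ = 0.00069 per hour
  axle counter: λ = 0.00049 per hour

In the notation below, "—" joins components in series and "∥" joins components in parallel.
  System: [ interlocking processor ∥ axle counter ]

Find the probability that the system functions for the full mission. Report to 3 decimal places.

0.957

R(interlocking processor) = exp(−0.00069 × 400) = 0.75881
R(axle counter) = exp(−0.00049 × 400) = 0.82201
Parallel (interlocking processor and axle counter): 1 − (1 − 0.75881)(1 − 0.82201) = 0.957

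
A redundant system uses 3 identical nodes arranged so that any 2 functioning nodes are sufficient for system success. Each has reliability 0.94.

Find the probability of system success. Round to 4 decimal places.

0.9896

R = Σ_{i=2}^{3} C(3,i) p^i (1−p)^{3−i} with p = 0.94
C(3,2)·0.94^2·0.06^1 = 0.159048
C(3,3)·0.94^3·0.06^0 = 0.830584
Sum = 0.9896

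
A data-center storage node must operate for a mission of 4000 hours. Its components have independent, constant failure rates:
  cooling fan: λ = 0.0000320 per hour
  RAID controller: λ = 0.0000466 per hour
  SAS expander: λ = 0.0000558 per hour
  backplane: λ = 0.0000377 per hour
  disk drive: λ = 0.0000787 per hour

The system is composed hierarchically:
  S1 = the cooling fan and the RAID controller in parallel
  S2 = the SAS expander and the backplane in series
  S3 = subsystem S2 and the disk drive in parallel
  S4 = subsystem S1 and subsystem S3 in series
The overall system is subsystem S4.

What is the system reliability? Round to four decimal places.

0.8970

R(cooling fan) = exp(−0.0000320 × 4000) = 0.879853
R(RAID controller) = exp(−0.0000466 × 4000) = 0.829942
R(SAS expander) = exp(−0.0000558 × 4000) = 0.799955
R(backplane) = exp(−0.0000377 × 4000) = 0.860020
R(disk drive) = exp(−0.0000787 × 4000) = 0.729935
Parallel (cooling fan and RAID controller): 1 − (1 − 0.879853)(1 − 0.829942) = 0.979568
Series (SAS expander and backplane): 0.799955 × 0.860020 = 0.687977
Parallel ([0.687977] and disk drive): 1 − (1 − 0.687977)(1 − 0.729935) = 0.915734
Series ([0.979568] and [0.915734]): 0.979568 × 0.915734 = 0.8970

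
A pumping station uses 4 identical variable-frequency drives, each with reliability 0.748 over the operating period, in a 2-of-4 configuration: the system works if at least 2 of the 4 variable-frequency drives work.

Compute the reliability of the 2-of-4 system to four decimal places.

0.9481

R = Σ_{i=2}^{4} C(4,i) p^i (1−p)^{4−i} with p = 0.748
C(4,2)·0.748^2·0.252^2 = 0.213184
C(4,3)·0.748^3·0.252^1 = 0.421857
C(4,4)·0.748^4·0.252^0 = 0.313045
Sum = 0.9481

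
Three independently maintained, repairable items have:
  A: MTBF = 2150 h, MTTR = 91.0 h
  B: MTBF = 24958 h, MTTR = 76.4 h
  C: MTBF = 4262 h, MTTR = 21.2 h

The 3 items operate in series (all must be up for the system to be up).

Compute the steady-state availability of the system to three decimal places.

0.952

A(A) = MTBF/(MTBF+MTTR) = 2150/(2150+91.0) = 0.959393
A(B) = MTBF/(MTBF+MTTR) = 24958/(24958+76.4) = 0.996948
A(C) = MTBF/(MTBF+MTTR) = 4262/(4262+21.2) = 0.995050
Series availability: 0.959393 × 0.996948 × 0.995050 = 0.952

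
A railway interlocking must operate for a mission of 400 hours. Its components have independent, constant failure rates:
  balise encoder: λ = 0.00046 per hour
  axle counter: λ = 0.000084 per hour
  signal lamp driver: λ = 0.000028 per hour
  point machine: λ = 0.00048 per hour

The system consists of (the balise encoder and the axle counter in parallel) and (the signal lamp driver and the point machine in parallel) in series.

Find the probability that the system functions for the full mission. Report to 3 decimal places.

0.993

R(balise encoder) = exp(−0.00046 × 400) = 0.83194
R(axle counter) = exp(−0.000084 × 400) = 0.96696
R(signal lamp driver) = exp(−0.000028 × 400) = 0.98886
R(point machine) = exp(−0.00048 × 400) = 0.82531
Parallel (balise encoder and axle counter): 1 − (1 − 0.83194)(1 − 0.96696) = 0.99445
Parallel (signal lamp driver and point machine): 1 − (1 − 0.98886)(1 − 0.82531) = 0.99805
Series ([0.99445] and [0.99805]): 0.99445 × 0.99805 = 0.993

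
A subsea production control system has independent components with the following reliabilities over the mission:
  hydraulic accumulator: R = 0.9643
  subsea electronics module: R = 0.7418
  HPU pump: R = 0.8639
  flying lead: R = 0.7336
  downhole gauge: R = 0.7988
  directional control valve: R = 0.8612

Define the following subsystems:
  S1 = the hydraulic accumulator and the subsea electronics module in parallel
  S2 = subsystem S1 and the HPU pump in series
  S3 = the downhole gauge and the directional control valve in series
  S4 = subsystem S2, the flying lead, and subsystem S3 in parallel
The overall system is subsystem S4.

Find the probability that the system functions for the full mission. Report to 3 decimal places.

Parallel (hydraulic accumulator and subsea electronics module): 1 − (1 − 0.96430)(1 − 0.74180) = 0.99078
Series ([0.99078] and HPU pump): 0.99078 × 0.86390 = 0.85593
Series (downhole gauge and directional control valve): 0.79880 × 0.86120 = 0.68793
Parallel ([0.85593], flying lead, and [0.68793]): 1 − (1 − 0.85593)(1 − 0.73360)(1 − 0.68793) = 0.988

0.988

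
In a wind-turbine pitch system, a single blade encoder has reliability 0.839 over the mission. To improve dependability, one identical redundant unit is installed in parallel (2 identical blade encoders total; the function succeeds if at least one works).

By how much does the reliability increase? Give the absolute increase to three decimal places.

R_before = 0.839
R_after = 1 − (1 − 0.839)^2 = 0.974
ΔR = 0.974 − 0.839 = 0.135

0.135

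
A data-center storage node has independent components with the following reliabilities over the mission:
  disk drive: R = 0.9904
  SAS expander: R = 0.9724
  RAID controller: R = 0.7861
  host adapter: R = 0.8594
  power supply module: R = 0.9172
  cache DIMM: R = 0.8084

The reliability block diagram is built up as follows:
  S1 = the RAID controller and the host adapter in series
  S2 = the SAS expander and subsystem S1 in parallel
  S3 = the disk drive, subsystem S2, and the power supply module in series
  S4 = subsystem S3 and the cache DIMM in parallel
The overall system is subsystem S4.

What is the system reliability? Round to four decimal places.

0.9809

Series (RAID controller and host adapter): 0.786100 × 0.859400 = 0.675574
Parallel (SAS expander and [0.675574]): 1 − (1 − 0.972400)(1 − 0.675574) = 0.991046
Series (disk drive, [0.991046], and power supply module): 0.990400 × 0.991046 × 0.917200 = 0.900261
Parallel ([0.900261] and cache DIMM): 1 − (1 − 0.900261)(1 − 0.808400) = 0.9809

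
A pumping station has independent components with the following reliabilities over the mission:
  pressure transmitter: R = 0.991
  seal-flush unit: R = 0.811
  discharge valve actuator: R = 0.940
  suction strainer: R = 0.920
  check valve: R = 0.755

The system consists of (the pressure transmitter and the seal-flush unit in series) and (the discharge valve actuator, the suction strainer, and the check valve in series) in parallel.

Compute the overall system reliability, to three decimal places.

0.932

Series (pressure transmitter and seal-flush unit): 0.99100 × 0.81100 = 0.80370
Series (discharge valve actuator, suction strainer, and check valve): 0.94000 × 0.92000 × 0.75500 = 0.65292
Parallel ([0.80370] and [0.65292]): 1 − (1 − 0.80370)(1 − 0.65292) = 0.932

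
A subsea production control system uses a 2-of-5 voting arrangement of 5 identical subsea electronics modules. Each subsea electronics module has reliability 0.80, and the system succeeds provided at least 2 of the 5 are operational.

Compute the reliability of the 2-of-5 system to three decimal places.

0.993

R = Σ_{i=2}^{5} C(5,i) p^i (1−p)^{5−i} with p = 0.80
C(5,2)·0.80^2·0.20^3 = 0.05120
C(5,3)·0.80^3·0.20^2 = 0.20480
C(5,4)·0.80^4·0.20^1 = 0.40960
C(5,5)·0.80^5·0.20^0 = 0.32768
Sum = 0.993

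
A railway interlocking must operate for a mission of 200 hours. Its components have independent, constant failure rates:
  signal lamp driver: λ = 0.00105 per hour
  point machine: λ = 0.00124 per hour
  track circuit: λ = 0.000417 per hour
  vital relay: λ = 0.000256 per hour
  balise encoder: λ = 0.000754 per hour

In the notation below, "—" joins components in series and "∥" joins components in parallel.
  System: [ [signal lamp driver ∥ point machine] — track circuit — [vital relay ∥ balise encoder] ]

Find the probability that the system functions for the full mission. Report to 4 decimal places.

0.8755

R(signal lamp driver) = exp(−0.00105 × 200) = 0.810584
R(point machine) = exp(−0.00124 × 200) = 0.780360
R(track circuit) = exp(−0.000417 × 200) = 0.919983
R(vital relay) = exp(−0.000256 × 200) = 0.950089
R(balise encoder) = exp(−0.000754 × 200) = 0.860020
Parallel (signal lamp driver and point machine): 1 − (1 − 0.810584)(1 − 0.780360) = 0.958397
Parallel (vital relay and balise encoder): 1 − (1 − 0.950089)(1 − 0.860020) = 0.993013
Series ([0.958397], track circuit, and [0.993013]): 0.958397 × 0.919983 × 0.993013 = 0.8755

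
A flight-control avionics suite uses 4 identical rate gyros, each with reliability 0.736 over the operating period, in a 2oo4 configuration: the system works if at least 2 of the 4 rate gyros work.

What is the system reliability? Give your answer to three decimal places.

R = Σ_{i=2}^{4} C(4,i) p^i (1−p)^{4−i} with p = 0.736
C(4,2)·0.736^2·0.264^2 = 0.22652
C(4,3)·0.736^3·0.264^1 = 0.42101
C(4,4)·0.736^4·0.264^0 = 0.29343
Sum = 0.941

0.941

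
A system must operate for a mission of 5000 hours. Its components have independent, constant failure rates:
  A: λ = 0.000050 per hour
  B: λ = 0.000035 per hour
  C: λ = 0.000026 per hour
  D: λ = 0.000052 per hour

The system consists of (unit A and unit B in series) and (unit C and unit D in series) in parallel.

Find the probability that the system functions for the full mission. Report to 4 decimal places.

R(A) = exp(−0.000050 × 5000) = 0.778801
R(B) = exp(−0.000035 × 5000) = 0.839457
R(C) = exp(−0.000026 × 5000) = 0.878095
R(D) = exp(−0.000052 × 5000) = 0.771052
Series (A and B): 0.778801 × 0.839457 = 0.653770
Series (C and D): 0.878095 × 0.771052 = 0.677057
Parallel ([0.653770] and [0.677057]): 1 − (1 − 0.653770)(1 − 0.677057) = 0.8882

0.8882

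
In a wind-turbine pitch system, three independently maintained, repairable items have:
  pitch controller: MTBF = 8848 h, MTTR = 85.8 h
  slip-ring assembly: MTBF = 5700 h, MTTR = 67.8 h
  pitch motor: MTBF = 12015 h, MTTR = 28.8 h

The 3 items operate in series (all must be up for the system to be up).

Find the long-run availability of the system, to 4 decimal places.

A(pitch controller) = MTBF/(MTBF+MTTR) = 8848/(8848+85.8) = 0.990396
A(slip-ring assembly) = MTBF/(MTBF+MTTR) = 5700/(5700+67.8) = 0.988245
A(pitch motor) = MTBF/(MTBF+MTTR) = 12015/(12015+28.8) = 0.997609
Series availability: 0.990396 × 0.988245 × 0.997609 = 0.9764

0.9764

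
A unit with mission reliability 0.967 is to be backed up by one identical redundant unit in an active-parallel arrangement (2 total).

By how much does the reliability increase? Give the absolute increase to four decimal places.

0.0319

R_before = 0.967
R_after = 1 − (1 − 0.967)^2 = 0.9989
ΔR = 0.9989 − 0.967 = 0.0319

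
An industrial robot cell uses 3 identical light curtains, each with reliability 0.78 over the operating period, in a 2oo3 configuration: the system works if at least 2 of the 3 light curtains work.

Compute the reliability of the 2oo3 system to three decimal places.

0.876

R = Σ_{i=2}^{3} C(3,i) p^i (1−p)^{3−i} with p = 0.78
C(3,2)·0.78^2·0.22^1 = 0.40154
C(3,3)·0.78^3·0.22^0 = 0.47455
Sum = 0.876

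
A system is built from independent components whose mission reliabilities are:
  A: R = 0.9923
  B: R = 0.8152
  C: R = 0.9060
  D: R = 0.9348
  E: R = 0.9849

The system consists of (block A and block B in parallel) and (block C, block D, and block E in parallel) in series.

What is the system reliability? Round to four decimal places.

Parallel (A and B): 1 − (1 − 0.992300)(1 − 0.815200) = 0.998577
Parallel (C, D, and E): 1 − (1 − 0.906000)(1 − 0.934800)(1 − 0.984900) = 0.999907
Series ([0.998577] and [0.999907]): 0.998577 × 0.999907 = 0.9985

0.9985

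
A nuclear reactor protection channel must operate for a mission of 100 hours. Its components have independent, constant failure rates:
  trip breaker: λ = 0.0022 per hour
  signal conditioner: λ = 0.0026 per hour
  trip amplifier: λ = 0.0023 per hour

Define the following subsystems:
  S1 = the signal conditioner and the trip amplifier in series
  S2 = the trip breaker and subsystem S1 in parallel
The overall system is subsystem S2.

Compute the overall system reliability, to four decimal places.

R(trip breaker) = exp(−0.0022 × 100) = 0.802519
R(signal conditioner) = exp(−0.0026 × 100) = 0.771052
R(trip amplifier) = exp(−0.0023 × 100) = 0.794534
Series (signal conditioner and trip amplifier): 0.771052 × 0.794534 = 0.612627
Parallel (trip breaker and [0.612627]): 1 − (1 − 0.802519)(1 − 0.612627) = 0.9235

0.9235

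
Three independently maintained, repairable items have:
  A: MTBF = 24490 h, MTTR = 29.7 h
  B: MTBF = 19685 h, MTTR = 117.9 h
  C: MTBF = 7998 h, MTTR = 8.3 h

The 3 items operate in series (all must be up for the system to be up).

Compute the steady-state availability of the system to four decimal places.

A(A) = MTBF/(MTBF+MTTR) = 24490/(24490+29.7) = 0.998789
A(B) = MTBF/(MTBF+MTTR) = 19685/(19685+117.9) = 0.994046
A(C) = MTBF/(MTBF+MTTR) = 7998/(7998+8.3) = 0.998963
Series availability: 0.998789 × 0.994046 × 0.998963 = 0.9918

0.9918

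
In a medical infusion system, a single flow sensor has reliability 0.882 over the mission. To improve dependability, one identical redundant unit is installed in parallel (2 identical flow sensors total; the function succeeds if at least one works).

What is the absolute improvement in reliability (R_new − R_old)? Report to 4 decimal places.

R_before = 0.882
R_after = 1 − (1 − 0.882)^2 = 0.9861
ΔR = 0.9861 − 0.882 = 0.1041

0.1041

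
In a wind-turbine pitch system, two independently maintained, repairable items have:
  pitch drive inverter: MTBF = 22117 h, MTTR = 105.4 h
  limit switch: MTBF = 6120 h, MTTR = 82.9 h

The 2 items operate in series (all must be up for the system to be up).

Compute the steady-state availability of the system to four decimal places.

0.9820

A(pitch drive inverter) = MTBF/(MTBF+MTTR) = 22117/(22117+105.4) = 0.995257
A(limit switch) = MTBF/(MTBF+MTTR) = 6120/(6120+82.9) = 0.986635
Series availability: 0.995257 × 0.986635 = 0.9820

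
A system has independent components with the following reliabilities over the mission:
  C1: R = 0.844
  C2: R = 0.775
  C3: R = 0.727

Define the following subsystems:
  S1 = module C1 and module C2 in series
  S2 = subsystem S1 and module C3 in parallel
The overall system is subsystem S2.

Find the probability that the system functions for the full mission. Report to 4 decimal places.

Series (C1 and C2): 0.844000 × 0.775000 = 0.654100
Parallel ([0.654100] and C3): 1 − (1 − 0.654100)(1 − 0.727000) = 0.9056

0.9056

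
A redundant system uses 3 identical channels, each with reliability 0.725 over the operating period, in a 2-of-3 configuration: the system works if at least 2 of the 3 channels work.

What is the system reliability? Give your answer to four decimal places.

0.8147

R = Σ_{i=2}^{3} C(3,i) p^i (1−p)^{3−i} with p = 0.725
C(3,2)·0.725^2·0.275^1 = 0.433641
C(3,3)·0.725^3·0.275^0 = 0.381078
Sum = 0.8147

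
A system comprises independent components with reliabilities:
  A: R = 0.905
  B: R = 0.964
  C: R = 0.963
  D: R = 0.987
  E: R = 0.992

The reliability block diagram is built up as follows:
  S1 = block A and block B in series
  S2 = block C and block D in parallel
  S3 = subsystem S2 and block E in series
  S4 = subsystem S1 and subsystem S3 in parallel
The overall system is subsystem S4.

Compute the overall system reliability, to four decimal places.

Series (A and B): 0.905000 × 0.964000 = 0.872420
Parallel (C and D): 1 − (1 − 0.963000)(1 − 0.987000) = 0.999519
Series ([0.999519] and E): 0.999519 × 0.992000 = 0.991523
Parallel ([0.872420] and [0.991523]): 1 − (1 − 0.872420)(1 − 0.991523) = 0.9989

0.9989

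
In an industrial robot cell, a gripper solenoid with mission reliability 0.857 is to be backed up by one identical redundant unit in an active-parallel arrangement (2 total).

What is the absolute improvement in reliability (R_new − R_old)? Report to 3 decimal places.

0.123

R_before = 0.857
R_after = 1 − (1 − 0.857)^2 = 0.980
ΔR = 0.980 − 0.857 = 0.123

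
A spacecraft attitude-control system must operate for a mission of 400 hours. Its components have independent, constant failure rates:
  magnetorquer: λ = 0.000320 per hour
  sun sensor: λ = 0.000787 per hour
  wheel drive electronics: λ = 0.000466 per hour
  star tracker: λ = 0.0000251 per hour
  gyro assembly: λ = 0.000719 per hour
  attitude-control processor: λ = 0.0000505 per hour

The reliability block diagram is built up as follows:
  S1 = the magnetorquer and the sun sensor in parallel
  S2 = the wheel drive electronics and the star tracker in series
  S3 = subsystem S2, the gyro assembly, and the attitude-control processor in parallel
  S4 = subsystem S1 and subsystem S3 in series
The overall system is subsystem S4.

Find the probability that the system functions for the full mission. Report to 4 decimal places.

0.9667

R(magnetorquer) = exp(−0.000320 × 400) = 0.879853
R(sun sensor) = exp(−0.000787 × 400) = 0.729935
R(wheel drive electronics) = exp(−0.000466 × 400) = 0.829942
R(star tracker) = exp(−0.0000251 × 400) = 0.990010
R(gyro assembly) = exp(−0.000719 × 400) = 0.750062
R(attitude-control processor) = exp(−0.0000505 × 400) = 0.980003
Parallel (magnetorquer and sun sensor): 1 − (1 − 0.879853)(1 − 0.729935) = 0.967553
Series (wheel drive electronics and star tracker): 0.829942 × 0.990010 = 0.821651
Parallel ([0.821651], gyro assembly, and attitude-control processor): 1 − (1 − 0.821651)(1 − 0.750062)(1 − 0.980003) = 0.999109
Series ([0.967553] and [0.999109]): 0.967553 × 0.999109 = 0.9667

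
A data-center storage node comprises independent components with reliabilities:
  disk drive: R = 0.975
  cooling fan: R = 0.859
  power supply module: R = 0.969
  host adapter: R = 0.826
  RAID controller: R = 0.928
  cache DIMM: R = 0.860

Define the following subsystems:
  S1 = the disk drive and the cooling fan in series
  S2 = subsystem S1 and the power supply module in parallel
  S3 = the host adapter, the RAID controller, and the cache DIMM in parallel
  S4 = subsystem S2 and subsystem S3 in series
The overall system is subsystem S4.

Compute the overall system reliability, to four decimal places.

Series (disk drive and cooling fan): 0.975000 × 0.859000 = 0.837525
Parallel ([0.837525] and power supply module): 1 − (1 − 0.837525)(1 − 0.969000) = 0.994963
Parallel (host adapter, RAID controller, and cache DIMM): 1 − (1 − 0.826000)(1 − 0.928000)(1 − 0.860000) = 0.998246
Series ([0.994963] and [0.998246]): 0.994963 × 0.998246 = 0.9932

0.9932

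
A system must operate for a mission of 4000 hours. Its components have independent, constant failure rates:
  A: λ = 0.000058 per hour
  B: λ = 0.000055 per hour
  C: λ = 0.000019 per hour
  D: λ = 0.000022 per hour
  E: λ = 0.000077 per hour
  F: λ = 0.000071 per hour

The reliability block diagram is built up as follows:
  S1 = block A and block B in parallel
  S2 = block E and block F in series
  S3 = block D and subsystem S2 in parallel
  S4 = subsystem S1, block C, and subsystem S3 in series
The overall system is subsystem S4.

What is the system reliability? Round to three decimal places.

R(A) = exp(−0.000058 × 4000) = 0.79295
R(B) = exp(−0.000055 × 4000) = 0.80252
R(C) = exp(−0.000019 × 4000) = 0.92682
R(D) = exp(−0.000022 × 4000) = 0.91576
R(E) = exp(−0.000077 × 4000) = 0.73492
R(F) = exp(−0.000071 × 4000) = 0.75277
Parallel (A and B): 1 − (1 − 0.79295)(1 − 0.80252) = 0.95911
Series (E and F): 0.73492 × 0.75277 = 0.55323
Parallel (D and [0.55323]): 1 − (1 − 0.91576)(1 − 0.55323) = 0.96236
Series ([0.95911], C, and [0.96236]): 0.95911 × 0.92682 × 0.96236 = 0.855

0.855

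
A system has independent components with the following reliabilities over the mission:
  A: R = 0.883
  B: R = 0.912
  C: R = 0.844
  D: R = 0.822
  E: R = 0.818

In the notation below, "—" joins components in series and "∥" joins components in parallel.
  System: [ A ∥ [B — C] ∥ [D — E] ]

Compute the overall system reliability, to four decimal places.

0.9912

Series (B and C): 0.912000 × 0.844000 = 0.769728
Series (D and E): 0.822000 × 0.818000 = 0.672396
Parallel (A, [0.769728], and [0.672396]): 1 − (1 − 0.883000)(1 − 0.769728)(1 − 0.672396) = 0.9912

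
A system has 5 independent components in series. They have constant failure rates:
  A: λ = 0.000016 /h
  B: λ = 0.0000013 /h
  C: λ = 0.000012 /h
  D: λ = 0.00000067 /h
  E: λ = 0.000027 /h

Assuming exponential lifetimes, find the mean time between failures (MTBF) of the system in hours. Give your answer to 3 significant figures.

Series of exponential components: λ_sys = Σ λ_i
λ_sys = 0.000016 + 0.0000013 + 0.000012 + 0.00000067 + 0.000027 = 5.6970e-05 /h
MTBF = 1 / λ_sys = 17600 h

17600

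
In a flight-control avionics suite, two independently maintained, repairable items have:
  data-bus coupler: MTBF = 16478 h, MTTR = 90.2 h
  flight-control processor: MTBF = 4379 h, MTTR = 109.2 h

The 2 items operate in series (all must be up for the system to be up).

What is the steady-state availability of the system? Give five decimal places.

A(data-bus coupler) = MTBF/(MTBF+MTTR) = 16478/(16478+90.2) = 0.994556
A(flight-control processor) = MTBF/(MTBF+MTTR) = 4379/(4379+109.2) = 0.975670
Series availability: 0.994556 × 0.975670 = 0.97036

0.97036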